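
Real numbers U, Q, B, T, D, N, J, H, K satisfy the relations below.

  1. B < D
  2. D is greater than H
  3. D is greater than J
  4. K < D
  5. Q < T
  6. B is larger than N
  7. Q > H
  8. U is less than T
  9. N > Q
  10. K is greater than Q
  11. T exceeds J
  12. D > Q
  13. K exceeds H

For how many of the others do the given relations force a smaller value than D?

6

From D the given relations immediately reach J, H, Q, K, B.
From those, N — 6 in total.
No other element is forced below D by the given relations, so the count is 6.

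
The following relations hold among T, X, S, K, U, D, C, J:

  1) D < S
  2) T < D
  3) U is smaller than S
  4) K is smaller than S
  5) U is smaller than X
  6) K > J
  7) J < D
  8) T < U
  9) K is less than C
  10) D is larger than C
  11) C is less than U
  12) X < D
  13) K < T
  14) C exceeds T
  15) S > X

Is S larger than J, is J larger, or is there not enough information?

The relevant relations are J < K; K < T; T < C; C < U; U < X; X < D; D < S.
Together: J < K < T < C < U < X < D < S.
So S is larger.

S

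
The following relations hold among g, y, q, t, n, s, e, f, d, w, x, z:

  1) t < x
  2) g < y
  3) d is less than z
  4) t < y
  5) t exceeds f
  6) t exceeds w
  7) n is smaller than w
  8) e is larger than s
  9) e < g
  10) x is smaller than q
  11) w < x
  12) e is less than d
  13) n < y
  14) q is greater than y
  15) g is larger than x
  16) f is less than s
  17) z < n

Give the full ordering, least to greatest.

f < s < e < d < z < n < w < t < x < g < y < q

Each adjacent pair is fixed by a given relation: f < s; s < e; e < d; d < z; z < n; n < w; w < t; t < x; x < g; g < y; y < q. Chaining them end to end gives the full order.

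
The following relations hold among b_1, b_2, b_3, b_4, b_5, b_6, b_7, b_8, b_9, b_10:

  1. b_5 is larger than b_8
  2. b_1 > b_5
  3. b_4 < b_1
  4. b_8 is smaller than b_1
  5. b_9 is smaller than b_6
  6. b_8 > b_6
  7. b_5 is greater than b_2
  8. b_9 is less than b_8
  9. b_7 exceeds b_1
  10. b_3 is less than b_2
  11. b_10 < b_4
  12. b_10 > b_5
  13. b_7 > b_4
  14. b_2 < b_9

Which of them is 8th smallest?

b_4

Chaining the given pairs: b_3 < b_2 < b_9 < b_6 < b_8 < b_5 < b_10 < b_4 < b_1 < b_7.
Counting 8 from the smallest end gives b_4.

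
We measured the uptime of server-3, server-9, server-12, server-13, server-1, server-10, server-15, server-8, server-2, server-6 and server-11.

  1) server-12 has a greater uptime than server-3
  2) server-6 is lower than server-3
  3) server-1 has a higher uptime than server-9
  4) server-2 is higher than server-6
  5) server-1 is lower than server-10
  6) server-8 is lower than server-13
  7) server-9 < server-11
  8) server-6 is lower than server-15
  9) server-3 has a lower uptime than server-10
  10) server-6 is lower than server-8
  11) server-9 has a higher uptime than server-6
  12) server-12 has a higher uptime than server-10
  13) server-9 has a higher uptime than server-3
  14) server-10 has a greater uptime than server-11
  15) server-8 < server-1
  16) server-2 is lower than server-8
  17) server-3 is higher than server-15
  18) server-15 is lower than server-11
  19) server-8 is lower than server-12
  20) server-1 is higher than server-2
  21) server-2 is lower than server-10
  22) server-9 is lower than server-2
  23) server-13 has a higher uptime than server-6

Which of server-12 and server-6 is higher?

server-12

server-6 < server-15 and server-15 < server-3 give server-6 < server-3.
With server-3 < server-9: server-6 < server-15 < server-3 < server-9.
With server-9 < server-2: server-6 < server-15 < server-3 < server-9 < server-2.
With server-2 < server-8: server-6 < server-15 < server-3 < server-9 < server-2 < server-8.
With server-8 < server-1: server-6 < server-15 < server-3 < server-9 < server-2 < server-8 < server-1.
With server-1 < server-10: server-6 < server-15 < server-3 < server-9 < server-2 < server-8 < server-1 < server-10.
With server-10 < server-12: server-6 < server-15 < server-3 < server-9 < server-2 < server-8 < server-1 < server-10 < server-12.
So server-6 < server-12; server-12 is the higher of the two.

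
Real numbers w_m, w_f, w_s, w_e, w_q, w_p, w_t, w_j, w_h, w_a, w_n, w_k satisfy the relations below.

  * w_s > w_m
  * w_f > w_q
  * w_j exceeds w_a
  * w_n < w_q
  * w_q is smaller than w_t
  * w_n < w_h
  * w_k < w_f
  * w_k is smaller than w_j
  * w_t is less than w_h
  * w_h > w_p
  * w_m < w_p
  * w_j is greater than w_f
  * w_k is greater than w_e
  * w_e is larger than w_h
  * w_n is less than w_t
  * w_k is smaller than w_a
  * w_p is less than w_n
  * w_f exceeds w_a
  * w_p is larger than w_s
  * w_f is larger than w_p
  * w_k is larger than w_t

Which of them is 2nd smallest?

The consecutive relations fix a unique order: w_m < w_s < w_p < w_n < w_q < w_t < w_h < w_e < w_k < w_a < w_f < w_j.
Counting 2 from the smallest end gives w_s.

w_s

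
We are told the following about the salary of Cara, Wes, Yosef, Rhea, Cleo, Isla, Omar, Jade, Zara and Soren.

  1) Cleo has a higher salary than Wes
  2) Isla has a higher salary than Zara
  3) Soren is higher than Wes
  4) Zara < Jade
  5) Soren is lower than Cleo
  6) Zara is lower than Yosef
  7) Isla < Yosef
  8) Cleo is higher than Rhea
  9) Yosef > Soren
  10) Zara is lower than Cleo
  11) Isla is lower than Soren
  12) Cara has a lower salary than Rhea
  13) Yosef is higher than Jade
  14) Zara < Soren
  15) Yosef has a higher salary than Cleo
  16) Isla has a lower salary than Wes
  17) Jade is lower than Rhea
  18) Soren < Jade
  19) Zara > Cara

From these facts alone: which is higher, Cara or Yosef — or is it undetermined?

Yosef

Following the relations from Cara: Cara < Zara < Isla < Wes < Soren < Jade < Rhea < Cleo < Yosef.
So Yosef is higher.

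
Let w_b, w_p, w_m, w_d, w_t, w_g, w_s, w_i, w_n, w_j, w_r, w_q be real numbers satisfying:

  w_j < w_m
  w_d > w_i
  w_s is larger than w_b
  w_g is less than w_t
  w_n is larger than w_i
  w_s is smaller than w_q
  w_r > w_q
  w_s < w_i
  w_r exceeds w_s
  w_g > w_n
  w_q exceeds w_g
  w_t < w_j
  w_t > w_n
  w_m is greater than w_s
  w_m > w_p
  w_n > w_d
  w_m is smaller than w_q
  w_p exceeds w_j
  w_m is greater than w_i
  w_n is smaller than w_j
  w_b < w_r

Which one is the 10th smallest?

Piecing the relations together gives one ordering: w_b < w_s < w_i < w_d < w_n < w_g < w_t < w_j < w_p < w_m < w_q < w_r.
The 10th smallest is w_m.

w_m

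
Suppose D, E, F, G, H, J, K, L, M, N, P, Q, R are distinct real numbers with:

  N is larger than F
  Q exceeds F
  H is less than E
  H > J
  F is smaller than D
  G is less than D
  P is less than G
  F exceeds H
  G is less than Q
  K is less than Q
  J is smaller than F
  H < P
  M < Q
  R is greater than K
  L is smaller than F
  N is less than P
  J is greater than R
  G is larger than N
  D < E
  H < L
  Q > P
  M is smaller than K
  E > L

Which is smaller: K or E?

The relevant relations are K < R; R < J; J < H; H < L; L < F; F < N; N < P; P < G; G < D; D < E.
Chaining these gives K < R < J < H < L < F < N < P < G < D < E.
So K < E; K is the smaller of the two.

K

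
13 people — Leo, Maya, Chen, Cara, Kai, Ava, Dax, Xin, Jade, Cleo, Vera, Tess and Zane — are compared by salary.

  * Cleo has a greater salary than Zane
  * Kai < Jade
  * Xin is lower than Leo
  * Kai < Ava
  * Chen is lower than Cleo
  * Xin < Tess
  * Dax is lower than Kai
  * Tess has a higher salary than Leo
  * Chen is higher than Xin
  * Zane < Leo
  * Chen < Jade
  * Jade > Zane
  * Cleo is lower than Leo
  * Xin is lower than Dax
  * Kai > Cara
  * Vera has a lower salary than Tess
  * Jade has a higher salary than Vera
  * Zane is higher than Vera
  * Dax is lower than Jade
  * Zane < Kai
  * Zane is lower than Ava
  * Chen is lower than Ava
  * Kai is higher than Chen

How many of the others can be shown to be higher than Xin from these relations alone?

Directly above Xin: Dax, Chen, Leo, Tess.
One step further: Cleo, Kai, Jade, Ava (8 so far).
No other element is forced above Xin by the given relations, so the count is 8.

8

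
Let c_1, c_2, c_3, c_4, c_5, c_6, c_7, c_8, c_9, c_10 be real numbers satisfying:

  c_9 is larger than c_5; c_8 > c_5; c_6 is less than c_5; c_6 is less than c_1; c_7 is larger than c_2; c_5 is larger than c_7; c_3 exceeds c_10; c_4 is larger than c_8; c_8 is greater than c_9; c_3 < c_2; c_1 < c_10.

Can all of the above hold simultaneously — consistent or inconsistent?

The single ordering c_6 < c_1 < c_10 < c_3 < c_2 < c_7 < c_5 < c_9 < c_8 < c_4 satisfies every listed relation, so no contradiction arises.

consistent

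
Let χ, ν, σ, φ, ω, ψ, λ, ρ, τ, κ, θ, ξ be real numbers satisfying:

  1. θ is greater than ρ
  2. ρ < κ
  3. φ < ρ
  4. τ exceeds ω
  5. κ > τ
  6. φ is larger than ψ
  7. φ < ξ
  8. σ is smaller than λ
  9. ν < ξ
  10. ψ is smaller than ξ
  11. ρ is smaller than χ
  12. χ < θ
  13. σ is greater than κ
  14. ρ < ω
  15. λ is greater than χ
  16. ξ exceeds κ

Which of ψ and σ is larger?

σ

Following the relations from ψ: ψ < φ < ρ < ω < τ < κ < σ.
So ψ < σ; σ is the larger of the two.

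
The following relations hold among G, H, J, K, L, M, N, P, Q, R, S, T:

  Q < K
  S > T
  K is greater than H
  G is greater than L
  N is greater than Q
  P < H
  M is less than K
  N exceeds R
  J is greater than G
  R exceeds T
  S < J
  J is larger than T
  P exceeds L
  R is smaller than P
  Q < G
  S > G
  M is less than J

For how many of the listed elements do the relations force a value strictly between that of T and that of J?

1

Chaining upward from T reaches: R, P, H, N, K, S.
Chaining downward from J reaches: Q, L, M, G, S.
Strictly between T and J are those in both lists: S — 1 element.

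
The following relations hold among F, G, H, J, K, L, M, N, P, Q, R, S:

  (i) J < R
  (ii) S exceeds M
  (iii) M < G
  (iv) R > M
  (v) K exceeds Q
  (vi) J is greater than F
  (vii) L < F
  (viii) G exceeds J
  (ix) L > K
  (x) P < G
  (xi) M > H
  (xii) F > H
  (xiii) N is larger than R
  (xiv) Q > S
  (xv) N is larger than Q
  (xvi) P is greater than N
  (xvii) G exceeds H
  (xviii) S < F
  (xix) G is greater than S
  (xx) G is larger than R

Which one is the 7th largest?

The consecutive relations fix a unique order: H < M < S < Q < K < L < F < J < R < N < P < G.
The 7th largest is L.

L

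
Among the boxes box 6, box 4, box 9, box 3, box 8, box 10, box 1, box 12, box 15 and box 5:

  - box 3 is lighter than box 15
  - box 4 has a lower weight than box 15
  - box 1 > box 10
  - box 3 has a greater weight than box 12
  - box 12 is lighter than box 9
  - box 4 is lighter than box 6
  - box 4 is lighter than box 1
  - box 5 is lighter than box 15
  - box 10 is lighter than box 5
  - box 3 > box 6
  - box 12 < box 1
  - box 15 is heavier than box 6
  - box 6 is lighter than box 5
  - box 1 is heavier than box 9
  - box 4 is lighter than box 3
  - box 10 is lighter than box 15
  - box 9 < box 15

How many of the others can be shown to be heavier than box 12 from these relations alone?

4

Directly above box 12: box 9, box 3, box 1.
One step further: box 15 (4 so far).
No other element is forced above box 12 by the given relations, so the count is 4.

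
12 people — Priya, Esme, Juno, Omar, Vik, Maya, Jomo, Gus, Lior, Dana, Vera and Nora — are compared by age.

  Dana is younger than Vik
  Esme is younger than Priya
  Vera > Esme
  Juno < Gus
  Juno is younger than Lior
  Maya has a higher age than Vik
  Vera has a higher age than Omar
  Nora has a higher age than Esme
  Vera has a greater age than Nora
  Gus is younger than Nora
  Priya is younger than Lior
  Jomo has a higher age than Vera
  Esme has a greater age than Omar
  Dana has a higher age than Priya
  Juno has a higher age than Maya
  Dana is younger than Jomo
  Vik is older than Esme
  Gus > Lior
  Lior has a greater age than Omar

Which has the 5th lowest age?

Vik

Chaining the given pairs: Omar < Esme < Priya < Dana < Vik < Maya < Juno < Lior < Gus < Nora < Vera < Jomo.
The 5th smallest is Vik.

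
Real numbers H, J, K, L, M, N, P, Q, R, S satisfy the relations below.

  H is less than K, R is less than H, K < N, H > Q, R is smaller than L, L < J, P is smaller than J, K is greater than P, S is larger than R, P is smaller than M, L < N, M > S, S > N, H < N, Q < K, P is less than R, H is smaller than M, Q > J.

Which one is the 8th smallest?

Piecing the relations together gives one ordering: P < R < L < J < Q < H < K < N < S < M.
Counting 8 from the smallest end gives N.

N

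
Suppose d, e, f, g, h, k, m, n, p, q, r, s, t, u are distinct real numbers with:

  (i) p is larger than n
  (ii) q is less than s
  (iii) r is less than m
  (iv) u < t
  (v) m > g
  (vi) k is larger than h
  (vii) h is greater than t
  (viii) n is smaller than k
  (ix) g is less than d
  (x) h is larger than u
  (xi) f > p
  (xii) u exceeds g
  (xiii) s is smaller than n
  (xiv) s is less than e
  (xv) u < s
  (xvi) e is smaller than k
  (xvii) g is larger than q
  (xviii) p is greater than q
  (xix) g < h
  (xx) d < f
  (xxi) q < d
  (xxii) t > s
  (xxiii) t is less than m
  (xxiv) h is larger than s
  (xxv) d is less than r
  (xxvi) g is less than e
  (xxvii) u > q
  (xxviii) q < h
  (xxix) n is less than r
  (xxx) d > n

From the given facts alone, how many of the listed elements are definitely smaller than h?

5

Directly below h: q, g, u, s, t.
No other element is forced below h by the given relations, so the count is 5.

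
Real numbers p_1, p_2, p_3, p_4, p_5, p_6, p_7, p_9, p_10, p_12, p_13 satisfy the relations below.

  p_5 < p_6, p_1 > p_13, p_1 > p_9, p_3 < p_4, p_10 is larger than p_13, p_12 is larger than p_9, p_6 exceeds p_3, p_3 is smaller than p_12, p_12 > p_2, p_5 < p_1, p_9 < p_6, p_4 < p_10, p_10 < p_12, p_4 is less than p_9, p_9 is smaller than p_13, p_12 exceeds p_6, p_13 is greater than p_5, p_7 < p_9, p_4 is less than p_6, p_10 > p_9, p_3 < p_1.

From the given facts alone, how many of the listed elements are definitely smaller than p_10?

Directly below p_10: p_4, p_9, p_13.
One step further: p_5, p_7, p_3 (6 so far).
No other element is forced below p_10 by the given relations, so the count is 6.

6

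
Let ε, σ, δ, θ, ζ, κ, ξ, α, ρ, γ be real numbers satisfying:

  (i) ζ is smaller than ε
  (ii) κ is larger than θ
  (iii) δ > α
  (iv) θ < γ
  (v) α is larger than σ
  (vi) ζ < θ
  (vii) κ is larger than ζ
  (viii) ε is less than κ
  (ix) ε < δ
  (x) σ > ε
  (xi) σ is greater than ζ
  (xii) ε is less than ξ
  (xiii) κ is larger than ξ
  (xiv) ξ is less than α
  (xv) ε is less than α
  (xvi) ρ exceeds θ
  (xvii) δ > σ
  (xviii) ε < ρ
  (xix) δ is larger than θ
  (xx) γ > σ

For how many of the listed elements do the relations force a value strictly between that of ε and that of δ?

The relations place ε below δ. An element lies strictly between them when it is forced above ε and also forced below δ.
Above ε: {σ, ξ, γ, α, κ, ρ}. Below δ: {ζ, σ, ξ, θ, α}.
Intersection: {σ, ξ, α} — 3.

3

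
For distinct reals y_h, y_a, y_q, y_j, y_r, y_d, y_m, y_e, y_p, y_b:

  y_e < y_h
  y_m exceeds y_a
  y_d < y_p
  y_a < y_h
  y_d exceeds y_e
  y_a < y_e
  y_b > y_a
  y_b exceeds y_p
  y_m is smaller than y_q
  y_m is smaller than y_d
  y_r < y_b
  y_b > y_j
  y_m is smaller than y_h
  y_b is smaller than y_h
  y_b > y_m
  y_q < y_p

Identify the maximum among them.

y_h

y_a is not greatest since y_a < y_e; y_e is not greatest since y_e < y_d; y_m is not greatest since y_m < y_d; y_d is not greatest since y_d < y_p; y_r is not greatest since y_r < y_b; y_q is not greatest since y_q < y_p; y_p is not greatest since y_p < y_b; y_j is not greatest since y_j < y_b; y_b is not greatest since y_b < y_h.
Only y_h has nothing above it, so y_h is the maximum.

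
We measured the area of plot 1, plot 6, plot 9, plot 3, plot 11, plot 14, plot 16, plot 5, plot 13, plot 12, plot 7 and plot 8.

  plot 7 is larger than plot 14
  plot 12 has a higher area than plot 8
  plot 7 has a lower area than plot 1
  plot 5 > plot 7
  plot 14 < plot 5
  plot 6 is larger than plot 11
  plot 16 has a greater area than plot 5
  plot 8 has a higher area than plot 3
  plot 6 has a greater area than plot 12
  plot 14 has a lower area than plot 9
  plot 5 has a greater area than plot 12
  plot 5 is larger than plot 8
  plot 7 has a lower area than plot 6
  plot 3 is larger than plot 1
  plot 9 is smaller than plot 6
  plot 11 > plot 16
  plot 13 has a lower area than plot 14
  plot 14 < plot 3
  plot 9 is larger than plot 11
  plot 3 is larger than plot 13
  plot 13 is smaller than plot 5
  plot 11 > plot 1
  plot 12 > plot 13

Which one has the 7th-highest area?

plot 8

The consecutive relations fix a unique order: plot 13 < plot 14 < plot 7 < plot 1 < plot 3 < plot 8 < plot 12 < plot 5 < plot 16 < plot 11 < plot 9 < plot 6.
Counting 7 from the largest end gives plot 8.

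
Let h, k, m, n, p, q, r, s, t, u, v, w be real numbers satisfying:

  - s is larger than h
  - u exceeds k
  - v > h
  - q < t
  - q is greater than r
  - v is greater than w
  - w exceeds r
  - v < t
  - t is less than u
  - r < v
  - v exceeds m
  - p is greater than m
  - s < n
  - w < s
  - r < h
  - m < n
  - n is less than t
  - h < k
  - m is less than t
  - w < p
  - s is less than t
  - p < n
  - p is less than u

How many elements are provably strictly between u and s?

Chaining upward from s reaches: n, t.
Chaining downward from u reaches: r, h, m, w, p, k, q, n, v, t.
Strictly between s and u are those in both lists: n, t — 2 elements.

2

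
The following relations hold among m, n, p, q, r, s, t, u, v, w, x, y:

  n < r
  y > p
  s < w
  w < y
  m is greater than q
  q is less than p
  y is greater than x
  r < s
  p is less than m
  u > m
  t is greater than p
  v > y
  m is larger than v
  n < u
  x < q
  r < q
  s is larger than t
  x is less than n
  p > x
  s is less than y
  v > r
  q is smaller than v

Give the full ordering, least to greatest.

Each adjacent pair is fixed by a given relation: x < n; n < r; r < q; q < p; p < t; t < s; s < w; w < y; y < v; v < m; m < u. Chaining them end to end gives the full order.

x < n < r < q < p < t < s < w < y < v < m < u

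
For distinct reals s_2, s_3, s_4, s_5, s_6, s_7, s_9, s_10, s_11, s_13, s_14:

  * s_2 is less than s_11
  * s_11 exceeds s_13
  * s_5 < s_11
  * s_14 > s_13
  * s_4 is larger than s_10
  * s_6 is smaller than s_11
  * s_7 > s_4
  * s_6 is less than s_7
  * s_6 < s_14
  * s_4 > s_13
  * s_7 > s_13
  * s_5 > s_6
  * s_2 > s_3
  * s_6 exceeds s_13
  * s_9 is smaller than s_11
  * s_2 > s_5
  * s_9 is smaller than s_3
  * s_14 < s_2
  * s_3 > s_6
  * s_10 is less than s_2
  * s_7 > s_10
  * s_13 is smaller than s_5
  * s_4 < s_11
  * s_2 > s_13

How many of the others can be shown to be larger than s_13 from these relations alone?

8

The elements the relations force above s_13 are s_6, s_5, s_3, s_4, s_7, s_14, s_2, s_11 — no chain reaches any other.
That is 8.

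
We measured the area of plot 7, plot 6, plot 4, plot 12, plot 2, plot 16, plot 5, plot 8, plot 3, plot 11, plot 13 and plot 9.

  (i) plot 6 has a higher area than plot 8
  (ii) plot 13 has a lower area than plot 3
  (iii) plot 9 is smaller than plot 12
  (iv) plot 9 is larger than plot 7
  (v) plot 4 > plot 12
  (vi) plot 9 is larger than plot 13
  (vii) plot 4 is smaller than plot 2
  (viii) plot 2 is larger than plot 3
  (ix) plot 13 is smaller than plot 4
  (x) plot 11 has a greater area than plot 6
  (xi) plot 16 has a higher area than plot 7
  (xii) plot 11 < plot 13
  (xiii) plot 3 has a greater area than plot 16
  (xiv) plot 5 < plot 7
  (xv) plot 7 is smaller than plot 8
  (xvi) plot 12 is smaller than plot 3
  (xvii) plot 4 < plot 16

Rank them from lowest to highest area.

plot 5 < plot 7 < plot 8 < plot 6 < plot 11 < plot 13 < plot 9 < plot 12 < plot 4 < plot 16 < plot 3 < plot 2

Each adjacent pair is fixed by a given relation: plot 5 < plot 7; plot 7 < plot 8; plot 8 < plot 6; plot 6 < plot 11; plot 11 < plot 13; plot 13 < plot 9; plot 9 < plot 12; plot 12 < plot 4; plot 4 < plot 16; plot 16 < plot 3; plot 3 < plot 2. Chaining them end to end gives the full order.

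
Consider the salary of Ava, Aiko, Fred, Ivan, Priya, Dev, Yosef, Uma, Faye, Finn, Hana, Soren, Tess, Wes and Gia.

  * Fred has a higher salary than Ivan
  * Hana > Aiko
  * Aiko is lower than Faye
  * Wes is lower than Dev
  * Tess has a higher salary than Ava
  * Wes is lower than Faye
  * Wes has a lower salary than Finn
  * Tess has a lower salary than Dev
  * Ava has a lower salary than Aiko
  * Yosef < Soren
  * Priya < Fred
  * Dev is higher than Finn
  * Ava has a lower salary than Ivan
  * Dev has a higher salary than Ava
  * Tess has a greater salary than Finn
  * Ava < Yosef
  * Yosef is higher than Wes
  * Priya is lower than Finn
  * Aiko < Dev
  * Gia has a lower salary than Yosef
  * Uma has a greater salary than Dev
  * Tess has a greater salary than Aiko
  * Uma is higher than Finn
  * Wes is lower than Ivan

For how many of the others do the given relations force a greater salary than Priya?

5

Directly above Priya: Finn, Fred.
One step further: Tess, Dev, Uma (5 so far).
No other element is forced above Priya by the given relations, so the count is 5.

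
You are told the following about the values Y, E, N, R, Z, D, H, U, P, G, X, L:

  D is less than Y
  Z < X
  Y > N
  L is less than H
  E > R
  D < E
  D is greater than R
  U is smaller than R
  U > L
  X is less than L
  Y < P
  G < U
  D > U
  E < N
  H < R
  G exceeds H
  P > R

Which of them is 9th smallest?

E

Chaining the given pairs: Z < X < L < H < G < U < R < D < E < N < Y < P.
Counting 9 from the smallest end gives E.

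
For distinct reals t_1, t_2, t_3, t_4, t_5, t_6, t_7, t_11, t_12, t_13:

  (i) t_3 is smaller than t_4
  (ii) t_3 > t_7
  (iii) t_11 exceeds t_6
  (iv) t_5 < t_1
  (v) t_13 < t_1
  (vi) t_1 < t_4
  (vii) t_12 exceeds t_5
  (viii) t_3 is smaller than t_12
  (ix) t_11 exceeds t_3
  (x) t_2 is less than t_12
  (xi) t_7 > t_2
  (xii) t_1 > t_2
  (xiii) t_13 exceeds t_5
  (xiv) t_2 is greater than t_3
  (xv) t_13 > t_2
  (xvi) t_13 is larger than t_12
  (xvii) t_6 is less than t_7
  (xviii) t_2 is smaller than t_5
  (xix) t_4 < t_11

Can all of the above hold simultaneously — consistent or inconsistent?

inconsistent

We have t_2 < t_7 stated directly, yet also t_7 < t_3 < t_2 by chaining the others — so t_7 < t_2. Contradiction.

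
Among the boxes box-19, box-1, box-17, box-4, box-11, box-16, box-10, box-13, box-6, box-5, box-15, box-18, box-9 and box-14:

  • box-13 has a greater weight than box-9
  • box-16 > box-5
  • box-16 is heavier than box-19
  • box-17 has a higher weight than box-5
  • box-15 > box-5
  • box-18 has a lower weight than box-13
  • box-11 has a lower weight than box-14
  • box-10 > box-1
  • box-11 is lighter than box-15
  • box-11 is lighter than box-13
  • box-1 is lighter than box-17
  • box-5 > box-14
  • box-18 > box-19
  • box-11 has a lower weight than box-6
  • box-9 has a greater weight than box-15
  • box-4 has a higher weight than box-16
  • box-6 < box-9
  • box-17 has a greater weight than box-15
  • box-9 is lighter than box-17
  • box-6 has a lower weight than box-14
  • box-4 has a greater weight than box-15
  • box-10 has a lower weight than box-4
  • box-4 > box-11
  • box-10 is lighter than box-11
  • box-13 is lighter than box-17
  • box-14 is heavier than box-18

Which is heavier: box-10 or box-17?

Chaining the given relations: box-10 < box-11 < box-6 < box-14 < box-5 < box-15 < box-9 < box-13 < box-17.
So box-10 < box-17; box-17 is the heavier of the two.

box-17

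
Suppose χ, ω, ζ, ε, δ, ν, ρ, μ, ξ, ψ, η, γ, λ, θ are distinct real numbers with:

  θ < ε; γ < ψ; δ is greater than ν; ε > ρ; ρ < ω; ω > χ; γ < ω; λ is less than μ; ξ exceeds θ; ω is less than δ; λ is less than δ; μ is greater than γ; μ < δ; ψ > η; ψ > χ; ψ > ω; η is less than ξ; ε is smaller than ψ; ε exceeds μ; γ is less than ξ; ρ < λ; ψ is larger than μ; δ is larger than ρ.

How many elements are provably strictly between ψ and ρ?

The relations place ρ below ψ. An element lies strictly between them when it is forced above ρ and also forced below ψ.
Above ρ: {ω, λ, μ, δ, ε}. Below ψ: {χ, γ, ω, λ, η, θ, μ, ε}.
Intersection: {ω, λ, μ, ε} — 4.

4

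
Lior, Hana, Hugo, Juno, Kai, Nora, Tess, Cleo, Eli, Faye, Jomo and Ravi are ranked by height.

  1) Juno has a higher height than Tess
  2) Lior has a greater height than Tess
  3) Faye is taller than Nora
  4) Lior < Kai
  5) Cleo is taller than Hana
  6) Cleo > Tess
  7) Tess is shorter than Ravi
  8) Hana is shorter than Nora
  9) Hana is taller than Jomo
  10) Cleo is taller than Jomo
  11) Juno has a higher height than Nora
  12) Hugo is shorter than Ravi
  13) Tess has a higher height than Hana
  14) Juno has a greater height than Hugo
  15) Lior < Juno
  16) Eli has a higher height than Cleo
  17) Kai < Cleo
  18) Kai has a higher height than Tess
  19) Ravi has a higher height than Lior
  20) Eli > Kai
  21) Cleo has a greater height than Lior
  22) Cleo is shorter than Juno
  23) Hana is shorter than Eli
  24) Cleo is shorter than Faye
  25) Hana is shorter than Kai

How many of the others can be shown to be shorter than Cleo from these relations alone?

5

Directly below Cleo: Jomo, Hana, Tess, Lior, Kai.
No other element is forced below Cleo by the given relations, so the count is 5.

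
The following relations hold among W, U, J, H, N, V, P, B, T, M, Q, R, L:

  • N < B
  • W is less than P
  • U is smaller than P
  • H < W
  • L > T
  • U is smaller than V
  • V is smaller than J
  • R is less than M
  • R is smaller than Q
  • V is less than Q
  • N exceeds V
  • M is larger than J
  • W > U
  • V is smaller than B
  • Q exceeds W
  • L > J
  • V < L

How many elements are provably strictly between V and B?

Chaining upward from V reaches: J, N, Q, L, M.
Chaining downward from B reaches: U, N.
Strictly between V and B are those in both lists: N — 1 element.

1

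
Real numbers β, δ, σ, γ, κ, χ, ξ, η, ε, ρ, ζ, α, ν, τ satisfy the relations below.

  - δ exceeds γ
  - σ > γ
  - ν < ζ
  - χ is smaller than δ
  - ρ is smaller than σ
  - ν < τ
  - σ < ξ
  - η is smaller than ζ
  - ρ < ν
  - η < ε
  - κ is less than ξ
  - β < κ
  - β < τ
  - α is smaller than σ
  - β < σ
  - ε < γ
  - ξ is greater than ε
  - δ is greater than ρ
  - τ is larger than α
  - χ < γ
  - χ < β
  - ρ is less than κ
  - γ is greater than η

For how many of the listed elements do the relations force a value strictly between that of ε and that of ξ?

The relations place ε below ξ. An element lies strictly between them when it is forced above ε and also forced below ξ.
Above ε: {γ, δ, σ}. Below ξ: {ρ, χ, η, β, κ, α, γ, σ}.
Intersection: {γ, σ} — 2.

2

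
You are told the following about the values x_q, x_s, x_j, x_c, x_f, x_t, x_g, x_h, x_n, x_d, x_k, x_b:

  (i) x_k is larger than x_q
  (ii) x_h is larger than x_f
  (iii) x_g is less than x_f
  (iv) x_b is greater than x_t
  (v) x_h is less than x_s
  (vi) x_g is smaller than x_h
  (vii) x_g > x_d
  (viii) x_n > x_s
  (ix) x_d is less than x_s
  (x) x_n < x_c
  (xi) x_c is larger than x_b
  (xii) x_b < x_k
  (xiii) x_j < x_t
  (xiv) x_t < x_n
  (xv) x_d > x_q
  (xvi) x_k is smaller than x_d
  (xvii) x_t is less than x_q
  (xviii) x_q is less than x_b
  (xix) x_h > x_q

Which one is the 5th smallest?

The consecutive relations fix a unique order: x_j < x_t < x_q < x_b < x_k < x_d < x_g < x_f < x_h < x_s < x_n < x_c.
Counting 5 from the smallest end gives x_k.

x_k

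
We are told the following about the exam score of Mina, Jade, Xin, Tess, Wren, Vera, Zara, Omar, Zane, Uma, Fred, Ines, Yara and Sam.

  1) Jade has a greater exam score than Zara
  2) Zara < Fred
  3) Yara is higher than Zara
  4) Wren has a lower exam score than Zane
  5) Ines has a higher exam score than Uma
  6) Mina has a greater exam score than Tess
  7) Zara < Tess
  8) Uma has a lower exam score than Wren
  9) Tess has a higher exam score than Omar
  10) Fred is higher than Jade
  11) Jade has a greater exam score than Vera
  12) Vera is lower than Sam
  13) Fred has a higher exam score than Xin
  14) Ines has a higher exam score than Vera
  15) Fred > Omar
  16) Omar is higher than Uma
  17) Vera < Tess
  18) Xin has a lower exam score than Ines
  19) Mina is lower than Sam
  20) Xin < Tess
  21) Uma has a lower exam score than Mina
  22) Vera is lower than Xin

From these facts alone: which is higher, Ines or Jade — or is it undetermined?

undetermined

Following every chain through Jade: above Jade we get Fred; below Jade we get Zara, Vera.
Ines is not reached, and no chain runs the other way from Ines to Jade.
So the given relations leave the order of Jade and Ines undetermined.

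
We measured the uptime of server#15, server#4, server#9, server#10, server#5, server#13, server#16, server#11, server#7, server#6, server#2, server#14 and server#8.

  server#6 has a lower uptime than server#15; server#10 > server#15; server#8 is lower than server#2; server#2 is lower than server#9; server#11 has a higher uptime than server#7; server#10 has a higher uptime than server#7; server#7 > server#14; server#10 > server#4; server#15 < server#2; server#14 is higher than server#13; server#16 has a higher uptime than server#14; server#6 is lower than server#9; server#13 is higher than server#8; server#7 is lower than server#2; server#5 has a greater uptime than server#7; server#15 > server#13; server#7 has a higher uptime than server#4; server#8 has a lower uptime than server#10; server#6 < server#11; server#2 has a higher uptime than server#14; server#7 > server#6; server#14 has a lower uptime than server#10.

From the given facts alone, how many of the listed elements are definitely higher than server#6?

7

Directly above server#6: server#15, server#7, server#11, server#9.
One step further: server#10, server#2, server#5 (7 so far).
Nothing else is reachable above server#6; 7 in all.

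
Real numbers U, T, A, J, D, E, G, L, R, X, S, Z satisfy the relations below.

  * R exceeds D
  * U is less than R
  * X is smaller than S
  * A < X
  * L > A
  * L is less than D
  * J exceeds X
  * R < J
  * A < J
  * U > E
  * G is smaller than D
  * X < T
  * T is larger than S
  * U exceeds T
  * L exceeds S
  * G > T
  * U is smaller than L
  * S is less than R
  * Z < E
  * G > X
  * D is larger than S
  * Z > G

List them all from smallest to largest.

Nothing is placed below A, so it is least; from there A < X; X < S; S < T; T < G; G < Z; Z < E; E < U; U < L; L < D; D < R; R < J, each given directly.

A < X < S < T < G < Z < E < U < L < D < R < J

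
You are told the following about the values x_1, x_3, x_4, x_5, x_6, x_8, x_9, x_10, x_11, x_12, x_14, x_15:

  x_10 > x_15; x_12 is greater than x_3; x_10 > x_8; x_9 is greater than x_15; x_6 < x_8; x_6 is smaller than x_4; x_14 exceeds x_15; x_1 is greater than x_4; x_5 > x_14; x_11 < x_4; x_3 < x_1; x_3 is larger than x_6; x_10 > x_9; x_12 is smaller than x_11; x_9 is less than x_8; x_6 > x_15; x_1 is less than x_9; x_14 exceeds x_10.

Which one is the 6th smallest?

x_4

The consecutive relations fix a unique order: x_15 < x_6 < x_3 < x_12 < x_11 < x_4 < x_1 < x_9 < x_8 < x_10 < x_14 < x_5.
The 6th smallest is x_4.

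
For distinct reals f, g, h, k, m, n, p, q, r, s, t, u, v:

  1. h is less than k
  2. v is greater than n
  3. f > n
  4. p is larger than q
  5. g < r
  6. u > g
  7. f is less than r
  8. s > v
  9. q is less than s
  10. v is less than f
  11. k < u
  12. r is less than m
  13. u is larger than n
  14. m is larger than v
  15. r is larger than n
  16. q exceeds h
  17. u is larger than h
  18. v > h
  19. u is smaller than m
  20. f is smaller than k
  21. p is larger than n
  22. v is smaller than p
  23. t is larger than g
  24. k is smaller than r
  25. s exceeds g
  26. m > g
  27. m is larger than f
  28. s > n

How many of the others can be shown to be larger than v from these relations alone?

From v the given relations immediately reach f, s, p, m.
From those, k, r — 6 in total.
From those, u — 7 in total.
Nothing else is reachable above v; 7 in all.

7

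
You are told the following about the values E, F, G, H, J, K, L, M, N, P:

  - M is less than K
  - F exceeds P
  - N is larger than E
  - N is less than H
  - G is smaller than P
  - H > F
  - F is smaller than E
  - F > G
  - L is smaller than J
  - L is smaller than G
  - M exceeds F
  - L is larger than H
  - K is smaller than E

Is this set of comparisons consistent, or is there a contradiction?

inconsistent

Chaining the given relations yields G < P < F < M < K < E < N < H < L, so G < L. But one relation states L < G. These cannot both hold.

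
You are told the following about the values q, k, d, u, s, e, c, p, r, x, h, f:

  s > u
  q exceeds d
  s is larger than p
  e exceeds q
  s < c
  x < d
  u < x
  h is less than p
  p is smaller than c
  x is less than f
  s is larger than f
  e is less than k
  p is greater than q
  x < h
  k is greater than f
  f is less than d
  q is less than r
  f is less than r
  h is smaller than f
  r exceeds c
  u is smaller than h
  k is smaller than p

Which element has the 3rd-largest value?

s

Chaining the given pairs: u < x < h < f < d < q < e < k < p < s < c < r.
Counting 3 from the largest end gives s.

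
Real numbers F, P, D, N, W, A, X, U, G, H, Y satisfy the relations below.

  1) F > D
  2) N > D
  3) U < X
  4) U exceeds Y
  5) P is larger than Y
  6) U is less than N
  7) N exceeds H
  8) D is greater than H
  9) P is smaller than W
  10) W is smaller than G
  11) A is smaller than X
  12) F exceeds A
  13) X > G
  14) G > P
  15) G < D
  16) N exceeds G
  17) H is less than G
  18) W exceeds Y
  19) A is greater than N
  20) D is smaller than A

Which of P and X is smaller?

P

P < W and W < G give P < G.
With G < D: P < W < G < D.
Then D < N extends the chain to N.
Then N < A extends the chain to A.
Then A < X extends the chain to X.
So P < X; P is the smaller of the two.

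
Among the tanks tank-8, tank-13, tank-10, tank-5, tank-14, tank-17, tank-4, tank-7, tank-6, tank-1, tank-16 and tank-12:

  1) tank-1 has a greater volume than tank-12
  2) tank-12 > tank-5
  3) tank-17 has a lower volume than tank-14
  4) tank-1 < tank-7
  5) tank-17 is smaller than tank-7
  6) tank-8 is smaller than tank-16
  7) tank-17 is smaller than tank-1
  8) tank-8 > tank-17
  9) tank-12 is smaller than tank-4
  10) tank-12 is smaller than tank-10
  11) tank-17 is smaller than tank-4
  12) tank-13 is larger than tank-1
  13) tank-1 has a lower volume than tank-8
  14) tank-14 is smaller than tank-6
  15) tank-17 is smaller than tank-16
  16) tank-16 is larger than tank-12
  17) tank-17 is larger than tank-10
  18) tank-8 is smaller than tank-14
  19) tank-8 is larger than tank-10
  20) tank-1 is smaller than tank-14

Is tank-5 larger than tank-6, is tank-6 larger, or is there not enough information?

tank-6

Link the given pairs in sequence: tank-5 < tank-12; tank-12 < tank-10; tank-10 < tank-17; tank-17 < tank-1; tank-1 < tank-8; tank-8 < tank-14; tank-14 < tank-6.
Together: tank-5 < tank-12 < tank-10 < tank-17 < tank-1 < tank-8 < tank-14 < tank-6.
So tank-6 is larger.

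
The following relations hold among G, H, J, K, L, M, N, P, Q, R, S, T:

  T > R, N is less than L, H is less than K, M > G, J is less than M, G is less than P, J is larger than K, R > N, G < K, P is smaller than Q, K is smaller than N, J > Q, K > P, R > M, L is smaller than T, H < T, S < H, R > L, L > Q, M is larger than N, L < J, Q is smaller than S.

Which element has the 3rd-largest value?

M

Piecing the relations together gives one ordering: G < P < Q < S < H < K < N < L < J < M < R < T.
The 3rd largest is M.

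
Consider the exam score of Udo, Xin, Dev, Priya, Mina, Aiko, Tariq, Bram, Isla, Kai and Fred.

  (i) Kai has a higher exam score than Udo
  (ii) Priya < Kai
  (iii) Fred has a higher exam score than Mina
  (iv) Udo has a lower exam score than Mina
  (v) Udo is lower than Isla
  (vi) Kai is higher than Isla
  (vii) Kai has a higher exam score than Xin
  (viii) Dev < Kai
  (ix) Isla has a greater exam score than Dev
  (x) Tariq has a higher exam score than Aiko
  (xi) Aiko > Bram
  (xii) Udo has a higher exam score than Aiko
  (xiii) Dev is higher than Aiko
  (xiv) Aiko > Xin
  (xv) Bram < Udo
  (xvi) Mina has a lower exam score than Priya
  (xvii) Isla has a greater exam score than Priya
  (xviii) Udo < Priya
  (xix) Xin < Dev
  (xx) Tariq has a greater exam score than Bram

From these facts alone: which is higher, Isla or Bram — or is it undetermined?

The relevant relations are Bram < Aiko; Aiko < Udo; Udo < Mina; Mina < Priya; Priya < Isla.
Chaining these gives Bram < Aiko < Udo < Mina < Priya < Isla.
So Isla is higher.

Isla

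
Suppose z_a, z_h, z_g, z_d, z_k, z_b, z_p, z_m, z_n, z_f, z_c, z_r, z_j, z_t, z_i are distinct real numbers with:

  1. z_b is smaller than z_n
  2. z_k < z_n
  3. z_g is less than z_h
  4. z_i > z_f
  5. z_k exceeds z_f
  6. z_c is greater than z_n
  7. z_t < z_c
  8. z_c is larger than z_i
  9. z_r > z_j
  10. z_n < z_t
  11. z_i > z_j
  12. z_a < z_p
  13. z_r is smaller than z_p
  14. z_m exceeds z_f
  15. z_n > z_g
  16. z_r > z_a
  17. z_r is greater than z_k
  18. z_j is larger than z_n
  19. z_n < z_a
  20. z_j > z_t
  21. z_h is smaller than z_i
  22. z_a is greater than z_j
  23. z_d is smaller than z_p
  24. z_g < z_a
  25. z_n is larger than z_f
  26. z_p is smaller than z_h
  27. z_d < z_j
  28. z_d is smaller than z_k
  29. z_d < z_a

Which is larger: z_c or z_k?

z_c

z_k < z_n and z_n < z_t give z_k < z_t.
Then z_t < z_j extends the chain to z_j.
Then z_j < z_a extends the chain to z_a.
Then z_a < z_r extends the chain to z_r.
With z_r < z_p: z_k < z_n < z_t < z_j < z_a < z_r < z_p.
With z_p < z_h: z_k < z_n < z_t < z_j < z_a < z_r < z_p < z_h.
With z_h < z_i: z_k < z_n < z_t < z_j < z_a < z_r < z_p < z_h < z_i.
Then z_i < z_c extends the chain to z_c.
So z_k < z_c; z_c is the larger of the two.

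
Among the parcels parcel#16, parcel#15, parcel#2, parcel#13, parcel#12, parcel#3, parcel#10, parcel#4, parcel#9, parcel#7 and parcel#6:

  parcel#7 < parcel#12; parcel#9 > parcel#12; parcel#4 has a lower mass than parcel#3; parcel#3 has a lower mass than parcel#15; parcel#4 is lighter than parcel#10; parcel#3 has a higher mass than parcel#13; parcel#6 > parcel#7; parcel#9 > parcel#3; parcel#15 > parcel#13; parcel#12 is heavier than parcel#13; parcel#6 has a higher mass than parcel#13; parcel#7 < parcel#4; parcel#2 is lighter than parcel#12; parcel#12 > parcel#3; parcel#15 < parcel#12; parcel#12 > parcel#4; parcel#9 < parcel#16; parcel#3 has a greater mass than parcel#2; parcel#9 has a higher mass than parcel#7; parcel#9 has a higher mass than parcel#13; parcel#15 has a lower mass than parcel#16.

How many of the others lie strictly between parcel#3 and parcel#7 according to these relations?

1

Chaining upward from parcel#7 reaches: parcel#4, parcel#6, parcel#10, parcel#15, parcel#12, parcel#9, parcel#16.
Chaining downward from parcel#3 reaches: parcel#2, parcel#13, parcel#4.
Strictly between parcel#7 and parcel#3 are those in both lists: parcel#4 — 1 element.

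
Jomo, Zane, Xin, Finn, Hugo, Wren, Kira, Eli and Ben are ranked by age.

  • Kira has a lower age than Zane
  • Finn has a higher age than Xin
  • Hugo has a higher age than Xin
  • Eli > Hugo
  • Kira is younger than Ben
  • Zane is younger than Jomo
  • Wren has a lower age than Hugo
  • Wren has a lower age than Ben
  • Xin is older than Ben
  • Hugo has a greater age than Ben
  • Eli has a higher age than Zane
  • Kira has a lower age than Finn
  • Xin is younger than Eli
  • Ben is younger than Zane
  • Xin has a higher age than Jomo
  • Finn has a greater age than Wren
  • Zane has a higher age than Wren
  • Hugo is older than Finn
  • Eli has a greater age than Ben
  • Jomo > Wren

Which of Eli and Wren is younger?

Wren < Ben and Ben < Zane give Wren < Zane.
Then Zane < Jomo extends the chain to Jomo.
Then Jomo < Xin extends the chain to Xin.
With Xin < Finn: Wren < Ben < Zane < Jomo < Xin < Finn.
Then Finn < Hugo extends the chain to Hugo.
With Hugo < Eli: Wren < Ben < Zane < Jomo < Xin < Finn < Hugo < Eli.
So Wren < Eli; Wren is the younger of the two.

Wren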